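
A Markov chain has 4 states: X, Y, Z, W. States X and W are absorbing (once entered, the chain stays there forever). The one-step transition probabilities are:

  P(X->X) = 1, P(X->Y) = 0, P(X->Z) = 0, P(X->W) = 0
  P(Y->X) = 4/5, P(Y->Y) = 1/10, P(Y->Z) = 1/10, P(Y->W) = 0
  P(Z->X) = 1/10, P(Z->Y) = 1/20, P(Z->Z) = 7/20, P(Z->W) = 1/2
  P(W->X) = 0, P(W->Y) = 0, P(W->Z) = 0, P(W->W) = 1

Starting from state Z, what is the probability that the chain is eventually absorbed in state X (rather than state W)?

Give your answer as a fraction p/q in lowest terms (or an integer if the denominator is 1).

Let a_i = P(absorbed in X | start in state i).
Boundary conditions: a_X = 1, a_W = 0.
For each transient state i, a_i = sum_j P(i->j) * a_j:
  a_Y = 4/5*a_X + 1/10*a_Y + 1/10*a_Z + 0*a_W
  a_Z = 1/10*a_X + 1/20*a_Y + 7/20*a_Z + 1/2*a_W

Substituting a_X = 1 and a_W = 0, rearrange to (I - Q) a = r where r[i] = P(i -> X):
  [9/10, -1/10] . (a_Y, a_Z) = 4/5
  [-1/20, 13/20] . (a_Y, a_Z) = 1/10

Solving yields:
  a_Y = 53/58
  a_Z = 13/58

Starting state is Z, so the absorption probability is a_Z = 13/58.

Answer: 13/58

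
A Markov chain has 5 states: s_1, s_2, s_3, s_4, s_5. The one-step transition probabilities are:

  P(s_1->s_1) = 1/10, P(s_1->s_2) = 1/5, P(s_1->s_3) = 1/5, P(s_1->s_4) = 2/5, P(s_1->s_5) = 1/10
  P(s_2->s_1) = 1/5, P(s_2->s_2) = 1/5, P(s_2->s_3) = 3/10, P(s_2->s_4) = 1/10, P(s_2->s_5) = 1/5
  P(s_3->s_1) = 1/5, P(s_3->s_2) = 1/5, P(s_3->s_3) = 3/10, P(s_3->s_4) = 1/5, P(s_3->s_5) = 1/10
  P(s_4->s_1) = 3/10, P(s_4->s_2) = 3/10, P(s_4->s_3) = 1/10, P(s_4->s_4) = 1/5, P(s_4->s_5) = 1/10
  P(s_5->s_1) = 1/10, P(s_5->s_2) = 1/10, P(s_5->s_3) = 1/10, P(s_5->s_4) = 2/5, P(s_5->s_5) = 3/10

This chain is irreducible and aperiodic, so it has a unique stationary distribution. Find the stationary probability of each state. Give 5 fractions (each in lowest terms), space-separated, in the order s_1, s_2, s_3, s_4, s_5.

Answer: 105/551 231/1102 887/4408 2181/8816 1333/8816

Derivation:
The stationary distribution satisfies pi = pi * P, i.e.:
  pi_s_1 = 1/10*pi_s_1 + 1/5*pi_s_2 + 1/5*pi_s_3 + 3/10*pi_s_4 + 1/10*pi_s_5
  pi_s_2 = 1/5*pi_s_1 + 1/5*pi_s_2 + 1/5*pi_s_3 + 3/10*pi_s_4 + 1/10*pi_s_5
  pi_s_3 = 1/5*pi_s_1 + 3/10*pi_s_2 + 3/10*pi_s_3 + 1/10*pi_s_4 + 1/10*pi_s_5
  pi_s_4 = 2/5*pi_s_1 + 1/10*pi_s_2 + 1/5*pi_s_3 + 1/5*pi_s_4 + 2/5*pi_s_5
  pi_s_5 = 1/10*pi_s_1 + 1/5*pi_s_2 + 1/10*pi_s_3 + 1/10*pi_s_4 + 3/10*pi_s_5
with normalization: pi_s_1 + pi_s_2 + pi_s_3 + pi_s_4 + pi_s_5 = 1.

Using the first 4 balance equations plus normalization, the linear system A*pi = b is:
  [-9/10, 1/5, 1/5, 3/10, 1/10] . pi = 0
  [1/5, -4/5, 1/5, 3/10, 1/10] . pi = 0
  [1/5, 3/10, -7/10, 1/10, 1/10] . pi = 0
  [2/5, 1/10, 1/5, -4/5, 2/5] . pi = 0
  [1, 1, 1, 1, 1] . pi = 1

Solving yields:
  pi_s_1 = 105/551
  pi_s_2 = 231/1102
  pi_s_3 = 887/4408
  pi_s_4 = 2181/8816
  pi_s_5 = 1333/8816

Verification (pi * P):
  105/551*1/10 + 231/1102*1/5 + 887/4408*1/5 + 2181/8816*3/10 + 1333/8816*1/10 = 105/551 = pi_s_1  (ok)
  105/551*1/5 + 231/1102*1/5 + 887/4408*1/5 + 2181/8816*3/10 + 1333/8816*1/10 = 231/1102 = pi_s_2  (ok)
  105/551*1/5 + 231/1102*3/10 + 887/4408*3/10 + 2181/8816*1/10 + 1333/8816*1/10 = 887/4408 = pi_s_3  (ok)
  105/551*2/5 + 231/1102*1/10 + 887/4408*1/5 + 2181/8816*1/5 + 1333/8816*2/5 = 2181/8816 = pi_s_4  (ok)
  105/551*1/10 + 231/1102*1/5 + 887/4408*1/10 + 2181/8816*1/10 + 1333/8816*3/10 = 1333/8816 = pi_s_5  (ok)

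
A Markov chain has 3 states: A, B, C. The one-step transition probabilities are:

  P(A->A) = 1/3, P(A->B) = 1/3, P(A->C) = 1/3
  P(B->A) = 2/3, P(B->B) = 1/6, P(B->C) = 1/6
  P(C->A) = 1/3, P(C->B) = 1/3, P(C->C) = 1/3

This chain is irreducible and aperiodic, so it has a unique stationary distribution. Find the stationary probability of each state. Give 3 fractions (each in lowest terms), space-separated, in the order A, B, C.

The stationary distribution satisfies pi = pi * P, i.e.:
  pi_A = 1/3*pi_A + 2/3*pi_B + 1/3*pi_C
  pi_B = 1/3*pi_A + 1/6*pi_B + 1/3*pi_C
  pi_C = 1/3*pi_A + 1/6*pi_B + 1/3*pi_C
with normalization: pi_A + pi_B + pi_C = 1.

Using the first 2 balance equations plus normalization, the linear system A*pi = b is:
  [-2/3, 2/3, 1/3] . pi = 0
  [1/3, -5/6, 1/3] . pi = 0
  [1, 1, 1] . pi = 1

Solving yields:
  pi_A = 3/7
  pi_B = 2/7
  pi_C = 2/7

Verification (pi * P):
  3/7*1/3 + 2/7*2/3 + 2/7*1/3 = 3/7 = pi_A  (ok)
  3/7*1/3 + 2/7*1/6 + 2/7*1/3 = 2/7 = pi_B  (ok)
  3/7*1/3 + 2/7*1/6 + 2/7*1/3 = 2/7 = pi_C  (ok)

Answer: 3/7 2/7 2/7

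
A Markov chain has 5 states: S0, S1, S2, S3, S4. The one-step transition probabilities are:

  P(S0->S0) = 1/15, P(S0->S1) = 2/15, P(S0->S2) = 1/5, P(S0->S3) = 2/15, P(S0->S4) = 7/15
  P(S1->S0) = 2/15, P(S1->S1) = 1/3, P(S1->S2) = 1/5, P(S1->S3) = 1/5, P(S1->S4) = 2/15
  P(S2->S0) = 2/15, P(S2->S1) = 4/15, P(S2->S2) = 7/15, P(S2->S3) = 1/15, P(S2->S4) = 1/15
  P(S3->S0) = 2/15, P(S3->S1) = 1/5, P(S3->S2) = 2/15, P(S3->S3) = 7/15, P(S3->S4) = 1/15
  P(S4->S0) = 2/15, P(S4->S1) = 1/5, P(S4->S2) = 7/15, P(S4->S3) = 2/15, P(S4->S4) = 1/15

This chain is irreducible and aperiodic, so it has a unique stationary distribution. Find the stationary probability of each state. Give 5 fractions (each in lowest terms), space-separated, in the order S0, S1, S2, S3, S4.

Answer: 1/8 755/3088 937/3088 2997/15440 2053/15440

Derivation:
The stationary distribution satisfies pi = pi * P, i.e.:
  pi_S0 = 1/15*pi_S0 + 2/15*pi_S1 + 2/15*pi_S2 + 2/15*pi_S3 + 2/15*pi_S4
  pi_S1 = 2/15*pi_S0 + 1/3*pi_S1 + 4/15*pi_S2 + 1/5*pi_S3 + 1/5*pi_S4
  pi_S2 = 1/5*pi_S0 + 1/5*pi_S1 + 7/15*pi_S2 + 2/15*pi_S3 + 7/15*pi_S4
  pi_S3 = 2/15*pi_S0 + 1/5*pi_S1 + 1/15*pi_S2 + 7/15*pi_S3 + 2/15*pi_S4
  pi_S4 = 7/15*pi_S0 + 2/15*pi_S1 + 1/15*pi_S2 + 1/15*pi_S3 + 1/15*pi_S4
with normalization: pi_S0 + pi_S1 + pi_S2 + pi_S3 + pi_S4 = 1.

Using the first 4 balance equations plus normalization, the linear system A*pi = b is:
  [-14/15, 2/15, 2/15, 2/15, 2/15] . pi = 0
  [2/15, -2/3, 4/15, 1/5, 1/5] . pi = 0
  [1/5, 1/5, -8/15, 2/15, 7/15] . pi = 0
  [2/15, 1/5, 1/15, -8/15, 2/15] . pi = 0
  [1, 1, 1, 1, 1] . pi = 1

Solving yields:
  pi_S0 = 1/8
  pi_S1 = 755/3088
  pi_S2 = 937/3088
  pi_S3 = 2997/15440
  pi_S4 = 2053/15440

Verification (pi * P):
  1/8*1/15 + 755/3088*2/15 + 937/3088*2/15 + 2997/15440*2/15 + 2053/15440*2/15 = 1/8 = pi_S0  (ok)
  1/8*2/15 + 755/3088*1/3 + 937/3088*4/15 + 2997/15440*1/5 + 2053/15440*1/5 = 755/3088 = pi_S1  (ok)
  1/8*1/5 + 755/3088*1/5 + 937/3088*7/15 + 2997/15440*2/15 + 2053/15440*7/15 = 937/3088 = pi_S2  (ok)
  1/8*2/15 + 755/3088*1/5 + 937/3088*1/15 + 2997/15440*7/15 + 2053/15440*2/15 = 2997/15440 = pi_S3  (ok)
  1/8*7/15 + 755/3088*2/15 + 937/3088*1/15 + 2997/15440*1/15 + 2053/15440*1/15 = 2053/15440 = pi_S4  (ok)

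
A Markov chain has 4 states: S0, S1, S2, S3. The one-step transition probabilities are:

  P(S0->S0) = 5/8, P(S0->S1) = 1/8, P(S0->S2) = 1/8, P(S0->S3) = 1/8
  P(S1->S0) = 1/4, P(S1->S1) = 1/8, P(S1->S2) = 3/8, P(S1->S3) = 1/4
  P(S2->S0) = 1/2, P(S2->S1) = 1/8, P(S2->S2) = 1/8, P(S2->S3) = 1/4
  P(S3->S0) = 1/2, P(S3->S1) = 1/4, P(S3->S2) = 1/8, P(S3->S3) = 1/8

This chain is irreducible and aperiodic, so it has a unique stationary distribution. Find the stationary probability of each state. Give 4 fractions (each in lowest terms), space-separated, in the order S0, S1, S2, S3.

The stationary distribution satisfies pi = pi * P, i.e.:
  pi_S0 = 5/8*pi_S0 + 1/4*pi_S1 + 1/2*pi_S2 + 1/2*pi_S3
  pi_S1 = 1/8*pi_S0 + 1/8*pi_S1 + 1/8*pi_S2 + 1/4*pi_S3
  pi_S2 = 1/8*pi_S0 + 3/8*pi_S1 + 1/8*pi_S2 + 1/8*pi_S3
  pi_S3 = 1/8*pi_S0 + 1/4*pi_S1 + 1/4*pi_S2 + 1/8*pi_S3
with normalization: pi_S0 + pi_S1 + pi_S2 + pi_S3 = 1.

Using the first 3 balance equations plus normalization, the linear system A*pi = b is:
  [-3/8, 1/4, 1/2, 1/2] . pi = 0
  [1/8, -7/8, 1/8, 1/4] . pi = 0
  [1/8, 3/8, -7/8, 1/8] . pi = 0
  [1, 1, 1, 1] . pi = 1

Solving yields:
  pi_S0 = 133/251
  pi_S1 = 73/502
  pi_S2 = 81/502
  pi_S3 = 41/251

Verification (pi * P):
  133/251*5/8 + 73/502*1/4 + 81/502*1/2 + 41/251*1/2 = 133/251 = pi_S0  (ok)
  133/251*1/8 + 73/502*1/8 + 81/502*1/8 + 41/251*1/4 = 73/502 = pi_S1  (ok)
  133/251*1/8 + 73/502*3/8 + 81/502*1/8 + 41/251*1/8 = 81/502 = pi_S2  (ok)
  133/251*1/8 + 73/502*1/4 + 81/502*1/4 + 41/251*1/8 = 41/251 = pi_S3  (ok)

Answer: 133/251 73/502 81/502 41/251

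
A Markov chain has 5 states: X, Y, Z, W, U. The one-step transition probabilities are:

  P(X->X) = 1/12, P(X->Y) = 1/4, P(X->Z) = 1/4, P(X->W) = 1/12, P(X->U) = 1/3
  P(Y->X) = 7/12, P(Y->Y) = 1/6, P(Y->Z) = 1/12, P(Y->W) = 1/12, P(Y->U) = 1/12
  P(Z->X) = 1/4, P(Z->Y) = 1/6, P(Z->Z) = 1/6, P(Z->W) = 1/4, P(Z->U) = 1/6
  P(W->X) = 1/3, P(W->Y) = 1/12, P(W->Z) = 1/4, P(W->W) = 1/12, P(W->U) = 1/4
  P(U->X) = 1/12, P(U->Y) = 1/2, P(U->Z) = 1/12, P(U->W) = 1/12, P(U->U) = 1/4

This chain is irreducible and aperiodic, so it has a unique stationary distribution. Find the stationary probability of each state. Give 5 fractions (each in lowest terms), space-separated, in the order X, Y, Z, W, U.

The stationary distribution satisfies pi = pi * P, i.e.:
  pi_X = 1/12*pi_X + 7/12*pi_Y + 1/4*pi_Z + 1/3*pi_W + 1/12*pi_U
  pi_Y = 1/4*pi_X + 1/6*pi_Y + 1/6*pi_Z + 1/12*pi_W + 1/2*pi_U
  pi_Z = 1/4*pi_X + 1/12*pi_Y + 1/6*pi_Z + 1/4*pi_W + 1/12*pi_U
  pi_W = 1/12*pi_X + 1/12*pi_Y + 1/4*pi_Z + 1/12*pi_W + 1/12*pi_U
  pi_U = 1/3*pi_X + 1/12*pi_Y + 1/6*pi_Z + 1/4*pi_W + 1/4*pi_U
with normalization: pi_X + pi_Y + pi_Z + pi_W + pi_U = 1.

Using the first 4 balance equations plus normalization, the linear system A*pi = b is:
  [-11/12, 7/12, 1/4, 1/3, 1/12] . pi = 0
  [1/4, -5/6, 1/6, 1/12, 1/2] . pi = 0
  [1/4, 1/12, -5/6, 1/4, 1/12] . pi = 0
  [1/12, 1/12, 1/4, -11/12, 1/12] . pi = 0
  [1, 1, 1, 1, 1] . pi = 1

Solving yields:
  pi_X = 1167/4436
  pi_Y = 2233/8872
  pi_Z = 176/1109
  pi_W = 487/4436
  pi_U = 1923/8872

Verification (pi * P):
  1167/4436*1/12 + 2233/8872*7/12 + 176/1109*1/4 + 487/4436*1/3 + 1923/8872*1/12 = 1167/4436 = pi_X  (ok)
  1167/4436*1/4 + 2233/8872*1/6 + 176/1109*1/6 + 487/4436*1/12 + 1923/8872*1/2 = 2233/8872 = pi_Y  (ok)
  1167/4436*1/4 + 2233/8872*1/12 + 176/1109*1/6 + 487/4436*1/4 + 1923/8872*1/12 = 176/1109 = pi_Z  (ok)
  1167/4436*1/12 + 2233/8872*1/12 + 176/1109*1/4 + 487/4436*1/12 + 1923/8872*1/12 = 487/4436 = pi_W  (ok)
  1167/4436*1/3 + 2233/8872*1/12 + 176/1109*1/6 + 487/4436*1/4 + 1923/8872*1/4 = 1923/8872 = pi_U  (ok)

Answer: 1167/4436 2233/8872 176/1109 487/4436 1923/8872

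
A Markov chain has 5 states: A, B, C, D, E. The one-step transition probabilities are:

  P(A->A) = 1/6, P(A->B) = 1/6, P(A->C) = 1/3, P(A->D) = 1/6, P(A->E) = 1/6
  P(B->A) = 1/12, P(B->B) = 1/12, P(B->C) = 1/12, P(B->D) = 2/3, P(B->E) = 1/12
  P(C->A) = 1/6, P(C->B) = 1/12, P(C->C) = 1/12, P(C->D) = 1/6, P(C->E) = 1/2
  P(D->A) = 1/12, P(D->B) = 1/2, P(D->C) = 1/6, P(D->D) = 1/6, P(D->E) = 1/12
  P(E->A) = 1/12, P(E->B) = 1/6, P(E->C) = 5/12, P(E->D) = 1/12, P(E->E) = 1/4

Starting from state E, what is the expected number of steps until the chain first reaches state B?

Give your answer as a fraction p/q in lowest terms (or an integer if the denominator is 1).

Let h_i = expected steps to first reach B from state i.
Boundary: h_B = 0.
First-step equations for the other states:
  h_A = 1 + 1/6*h_A + 1/6*h_B + 1/3*h_C + 1/6*h_D + 1/6*h_E
  h_C = 1 + 1/6*h_A + 1/12*h_B + 1/12*h_C + 1/6*h_D + 1/2*h_E
  h_D = 1 + 1/12*h_A + 1/2*h_B + 1/6*h_C + 1/6*h_D + 1/12*h_E
  h_E = 1 + 1/12*h_A + 1/6*h_B + 5/12*h_C + 1/12*h_D + 1/4*h_E

Substituting h_B = 0 and rearranging gives the linear system (I - Q) h = 1:
  [5/6, -1/3, -1/6, -1/6] . (h_A, h_C, h_D, h_E) = 1
  [-1/6, 11/12, -1/6, -1/2] . (h_A, h_C, h_D, h_E) = 1
  [-1/12, -1/6, 5/6, -1/12] . (h_A, h_C, h_D, h_E) = 1
  [-1/12, -5/12, -1/12, 3/4] . (h_A, h_C, h_D, h_E) = 1

Solving yields:
  h_A = 83/16
  h_C = 257/46
  h_D = 27/8
  h_E = 1983/368

Starting state is E, so the expected hitting time is h_E = 1983/368.

Answer: 1983/368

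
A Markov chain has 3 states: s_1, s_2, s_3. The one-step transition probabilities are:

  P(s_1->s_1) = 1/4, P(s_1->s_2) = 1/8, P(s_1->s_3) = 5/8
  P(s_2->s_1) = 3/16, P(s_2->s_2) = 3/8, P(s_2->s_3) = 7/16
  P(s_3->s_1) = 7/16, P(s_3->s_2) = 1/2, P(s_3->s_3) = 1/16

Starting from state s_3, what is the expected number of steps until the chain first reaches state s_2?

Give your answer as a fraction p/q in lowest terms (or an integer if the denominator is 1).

Answer: 152/55

Derivation:
Let h_i = expected steps to first reach s_2 from state i.
Boundary: h_s_2 = 0.
First-step equations for the other states:
  h_s_1 = 1 + 1/4*h_s_1 + 1/8*h_s_2 + 5/8*h_s_3
  h_s_3 = 1 + 7/16*h_s_1 + 1/2*h_s_2 + 1/16*h_s_3

Substituting h_s_2 = 0 and rearranging gives the linear system (I - Q) h = 1:
  [3/4, -5/8] . (h_s_1, h_s_3) = 1
  [-7/16, 15/16] . (h_s_1, h_s_3) = 1

Solving yields:
  h_s_1 = 40/11
  h_s_3 = 152/55

Starting state is s_3, so the expected hitting time is h_s_3 = 152/55.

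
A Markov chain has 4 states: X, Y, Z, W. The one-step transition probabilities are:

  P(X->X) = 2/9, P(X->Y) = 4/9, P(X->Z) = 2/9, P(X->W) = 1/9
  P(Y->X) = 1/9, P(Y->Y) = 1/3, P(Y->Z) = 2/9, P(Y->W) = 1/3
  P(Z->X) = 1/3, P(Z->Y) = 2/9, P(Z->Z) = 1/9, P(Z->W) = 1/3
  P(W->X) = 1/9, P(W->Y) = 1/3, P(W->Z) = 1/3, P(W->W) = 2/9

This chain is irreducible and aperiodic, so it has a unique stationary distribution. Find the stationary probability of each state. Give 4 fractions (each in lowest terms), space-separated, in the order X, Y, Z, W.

Answer: 73/402 22/67 91/402 53/201

Derivation:
The stationary distribution satisfies pi = pi * P, i.e.:
  pi_X = 2/9*pi_X + 1/9*pi_Y + 1/3*pi_Z + 1/9*pi_W
  pi_Y = 4/9*pi_X + 1/3*pi_Y + 2/9*pi_Z + 1/3*pi_W
  pi_Z = 2/9*pi_X + 2/9*pi_Y + 1/9*pi_Z + 1/3*pi_W
  pi_W = 1/9*pi_X + 1/3*pi_Y + 1/3*pi_Z + 2/9*pi_W
with normalization: pi_X + pi_Y + pi_Z + pi_W = 1.

Using the first 3 balance equations plus normalization, the linear system A*pi = b is:
  [-7/9, 1/9, 1/3, 1/9] . pi = 0
  [4/9, -2/3, 2/9, 1/3] . pi = 0
  [2/9, 2/9, -8/9, 1/3] . pi = 0
  [1, 1, 1, 1] . pi = 1

Solving yields:
  pi_X = 73/402
  pi_Y = 22/67
  pi_Z = 91/402
  pi_W = 53/201

Verification (pi * P):
  73/402*2/9 + 22/67*1/9 + 91/402*1/3 + 53/201*1/9 = 73/402 = pi_X  (ok)
  73/402*4/9 + 22/67*1/3 + 91/402*2/9 + 53/201*1/3 = 22/67 = pi_Y  (ok)
  73/402*2/9 + 22/67*2/9 + 91/402*1/9 + 53/201*1/3 = 91/402 = pi_Z  (ok)
  73/402*1/9 + 22/67*1/3 + 91/402*1/3 + 53/201*2/9 = 53/201 = pi_W  (ok)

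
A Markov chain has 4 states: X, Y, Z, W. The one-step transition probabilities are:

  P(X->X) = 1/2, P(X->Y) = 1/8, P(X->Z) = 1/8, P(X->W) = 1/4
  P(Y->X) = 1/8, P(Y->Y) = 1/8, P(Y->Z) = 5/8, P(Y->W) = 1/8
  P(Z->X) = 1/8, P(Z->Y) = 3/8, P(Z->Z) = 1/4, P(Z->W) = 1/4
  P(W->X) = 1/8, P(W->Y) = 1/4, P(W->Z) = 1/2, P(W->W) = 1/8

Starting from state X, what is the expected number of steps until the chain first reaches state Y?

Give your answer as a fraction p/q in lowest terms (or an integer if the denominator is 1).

Let h_i = expected steps to first reach Y from state i.
Boundary: h_Y = 0.
First-step equations for the other states:
  h_X = 1 + 1/2*h_X + 1/8*h_Y + 1/8*h_Z + 1/4*h_W
  h_Z = 1 + 1/8*h_X + 3/8*h_Y + 1/4*h_Z + 1/4*h_W
  h_W = 1 + 1/8*h_X + 1/4*h_Y + 1/2*h_Z + 1/8*h_W

Substituting h_Y = 0 and rearranging gives the linear system (I - Q) h = 1:
  [1/2, -1/8, -1/4] . (h_X, h_Z, h_W) = 1
  [-1/8, 3/4, -1/4] . (h_X, h_Z, h_W) = 1
  [-1/8, -1/2, 7/8] . (h_X, h_Z, h_W) = 1

Solving yields:
  h_X = 504/107
  h_Z = 360/107
  h_W = 400/107

Starting state is X, so the expected hitting time is h_X = 504/107.

Answer: 504/107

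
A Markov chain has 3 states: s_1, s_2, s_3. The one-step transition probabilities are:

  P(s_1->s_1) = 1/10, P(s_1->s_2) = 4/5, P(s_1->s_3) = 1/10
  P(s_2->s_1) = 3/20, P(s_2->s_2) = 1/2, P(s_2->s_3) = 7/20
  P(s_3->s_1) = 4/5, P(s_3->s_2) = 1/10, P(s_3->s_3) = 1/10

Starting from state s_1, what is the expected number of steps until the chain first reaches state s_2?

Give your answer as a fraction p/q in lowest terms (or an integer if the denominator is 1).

Let h_i = expected steps to first reach s_2 from state i.
Boundary: h_s_2 = 0.
First-step equations for the other states:
  h_s_1 = 1 + 1/10*h_s_1 + 4/5*h_s_2 + 1/10*h_s_3
  h_s_3 = 1 + 4/5*h_s_1 + 1/10*h_s_2 + 1/10*h_s_3

Substituting h_s_2 = 0 and rearranging gives the linear system (I - Q) h = 1:
  [9/10, -1/10] . (h_s_1, h_s_3) = 1
  [-4/5, 9/10] . (h_s_1, h_s_3) = 1

Solving yields:
  h_s_1 = 100/73
  h_s_3 = 170/73

Starting state is s_1, so the expected hitting time is h_s_1 = 100/73.

Answer: 100/73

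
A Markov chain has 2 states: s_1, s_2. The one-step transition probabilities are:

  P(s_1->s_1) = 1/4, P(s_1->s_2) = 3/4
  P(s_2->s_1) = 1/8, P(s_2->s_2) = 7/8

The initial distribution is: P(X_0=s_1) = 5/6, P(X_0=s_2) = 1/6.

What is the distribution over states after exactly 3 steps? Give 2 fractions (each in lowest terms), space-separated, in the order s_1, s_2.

Propagating the distribution step by step (d_{t+1} = d_t * P):
d_0 = (s_1=5/6, s_2=1/6)
  d_1[s_1] = 5/6*1/4 + 1/6*1/8 = 11/48
  d_1[s_2] = 5/6*3/4 + 1/6*7/8 = 37/48
d_1 = (s_1=11/48, s_2=37/48)
  d_2[s_1] = 11/48*1/4 + 37/48*1/8 = 59/384
  d_2[s_2] = 11/48*3/4 + 37/48*7/8 = 325/384
d_2 = (s_1=59/384, s_2=325/384)
  d_3[s_1] = 59/384*1/4 + 325/384*1/8 = 443/3072
  d_3[s_2] = 59/384*3/4 + 325/384*7/8 = 2629/3072
d_3 = (s_1=443/3072, s_2=2629/3072)

Answer: 443/3072 2629/3072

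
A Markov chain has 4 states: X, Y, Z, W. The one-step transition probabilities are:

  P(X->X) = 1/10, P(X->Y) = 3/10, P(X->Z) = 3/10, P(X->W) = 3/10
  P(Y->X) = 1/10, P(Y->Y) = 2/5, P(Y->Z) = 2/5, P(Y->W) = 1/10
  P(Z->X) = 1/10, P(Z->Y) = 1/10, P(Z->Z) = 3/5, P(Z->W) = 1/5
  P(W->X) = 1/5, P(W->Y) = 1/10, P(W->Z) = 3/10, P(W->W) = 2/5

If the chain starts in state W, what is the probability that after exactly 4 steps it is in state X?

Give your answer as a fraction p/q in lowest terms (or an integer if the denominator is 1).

Computing P^4 by repeated multiplication:
P^1 =
  X: [1/10, 3/10, 3/10, 3/10]
  Y: [1/10, 2/5, 2/5, 1/10]
  Z: [1/10, 1/10, 3/5, 1/5]
  W: [1/5, 1/10, 3/10, 2/5]
P^2 =
  X: [13/100, 21/100, 21/50, 6/25]
  Y: [11/100, 6/25, 23/50, 19/100]
  Z: [3/25, 3/20, 49/100, 6/25]
  W: [7/50, 17/100, 2/5, 29/100]
P^3 =
  X: [31/250, 189/1000, 447/1000, 6/25]
  Y: [119/1000, 97/500, 231/500, 9/40]
  Z: [31/250, 169/1000, 231/500, 49/200]
  W: [129/1000, 179/1000, 437/1000, 51/200]
P^4 =
  X: [31/250, 363/2000, 453/1000, 483/2000]
  Y: [49/400, 91/500, 229/500, 19/80]
  Z: [249/2000, 351/2000, 911/2000, 489/2000]
  W: [251/2000, 359/2000, 449/1000, 123/500]

(P^4)[W -> X] = 251/2000

Answer: 251/2000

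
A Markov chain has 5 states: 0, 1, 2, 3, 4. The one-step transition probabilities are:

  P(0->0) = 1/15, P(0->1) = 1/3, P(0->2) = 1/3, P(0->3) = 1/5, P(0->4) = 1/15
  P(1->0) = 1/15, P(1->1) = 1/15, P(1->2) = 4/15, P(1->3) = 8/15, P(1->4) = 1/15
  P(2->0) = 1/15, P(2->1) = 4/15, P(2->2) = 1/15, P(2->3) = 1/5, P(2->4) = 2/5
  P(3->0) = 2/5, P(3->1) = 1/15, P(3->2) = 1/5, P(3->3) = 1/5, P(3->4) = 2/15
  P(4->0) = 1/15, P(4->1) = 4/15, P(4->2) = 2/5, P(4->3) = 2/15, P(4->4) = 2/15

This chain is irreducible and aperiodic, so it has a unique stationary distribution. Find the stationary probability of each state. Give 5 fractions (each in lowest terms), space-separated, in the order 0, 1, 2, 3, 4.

The stationary distribution satisfies pi = pi * P, i.e.:
  pi_0 = 1/15*pi_0 + 1/15*pi_1 + 1/15*pi_2 + 2/5*pi_3 + 1/15*pi_4
  pi_1 = 1/3*pi_0 + 1/15*pi_1 + 4/15*pi_2 + 1/15*pi_3 + 4/15*pi_4
  pi_2 = 1/3*pi_0 + 4/15*pi_1 + 1/15*pi_2 + 1/5*pi_3 + 2/5*pi_4
  pi_3 = 1/5*pi_0 + 8/15*pi_1 + 1/5*pi_2 + 1/5*pi_3 + 2/15*pi_4
  pi_4 = 1/15*pi_0 + 1/15*pi_1 + 2/5*pi_2 + 2/15*pi_3 + 2/15*pi_4
with normalization: pi_0 + pi_1 + pi_2 + pi_3 + pi_4 = 1.

Using the first 4 balance equations plus normalization, the linear system A*pi = b is:
  [-14/15, 1/15, 1/15, 2/5, 1/15] . pi = 0
  [1/3, -14/15, 4/15, 1/15, 4/15] . pi = 0
  [1/3, 4/15, -14/15, 1/5, 2/5] . pi = 0
  [1/5, 8/15, 1/5, -4/5, 2/15] . pi = 0
  [1, 1, 1, 1, 1] . pi = 1

Solving yields:
  pi_0 = 2987/19855
  pi_1 = 7493/39710
  pi_2 = 4684/19855
  pi_3 = 998/3971
  pi_4 = 1379/7942

Verification (pi * P):
  2987/19855*1/15 + 7493/39710*1/15 + 4684/19855*1/15 + 998/3971*2/5 + 1379/7942*1/15 = 2987/19855 = pi_0  (ok)
  2987/19855*1/3 + 7493/39710*1/15 + 4684/19855*4/15 + 998/3971*1/15 + 1379/7942*4/15 = 7493/39710 = pi_1  (ok)
  2987/19855*1/3 + 7493/39710*4/15 + 4684/19855*1/15 + 998/3971*1/5 + 1379/7942*2/5 = 4684/19855 = pi_2  (ok)
  2987/19855*1/5 + 7493/39710*8/15 + 4684/19855*1/5 + 998/3971*1/5 + 1379/7942*2/15 = 998/3971 = pi_3  (ok)
  2987/19855*1/15 + 7493/39710*1/15 + 4684/19855*2/5 + 998/3971*2/15 + 1379/7942*2/15 = 1379/7942 = pi_4  (ok)

Answer: 2987/19855 7493/39710 4684/19855 998/3971 1379/7942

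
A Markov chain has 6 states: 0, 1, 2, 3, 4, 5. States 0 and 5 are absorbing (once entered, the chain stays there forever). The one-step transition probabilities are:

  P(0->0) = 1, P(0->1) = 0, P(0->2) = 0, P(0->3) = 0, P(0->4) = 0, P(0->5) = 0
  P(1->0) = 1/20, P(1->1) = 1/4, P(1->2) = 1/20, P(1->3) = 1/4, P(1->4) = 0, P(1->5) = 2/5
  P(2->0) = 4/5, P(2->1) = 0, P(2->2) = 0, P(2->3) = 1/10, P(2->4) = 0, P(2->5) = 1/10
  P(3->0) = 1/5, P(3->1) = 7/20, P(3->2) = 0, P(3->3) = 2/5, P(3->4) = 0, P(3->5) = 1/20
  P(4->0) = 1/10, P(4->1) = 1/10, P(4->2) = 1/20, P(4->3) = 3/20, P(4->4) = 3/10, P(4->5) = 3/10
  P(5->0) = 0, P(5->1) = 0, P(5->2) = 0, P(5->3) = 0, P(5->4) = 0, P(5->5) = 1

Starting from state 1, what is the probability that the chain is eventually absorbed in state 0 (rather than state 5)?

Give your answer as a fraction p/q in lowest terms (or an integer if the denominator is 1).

Answer: 140/481

Derivation:
Let a_i = P(absorbed in 0 | start in state i).
Boundary conditions: a_0 = 1, a_5 = 0.
For each transient state i, a_i = sum_j P(i->j) * a_j:
  a_1 = 1/20*a_0 + 1/4*a_1 + 1/20*a_2 + 1/4*a_3 + 0*a_4 + 2/5*a_5
  a_2 = 4/5*a_0 + 0*a_1 + 0*a_2 + 1/10*a_3 + 0*a_4 + 1/10*a_5
  a_3 = 1/5*a_0 + 7/20*a_1 + 0*a_2 + 2/5*a_3 + 0*a_4 + 1/20*a_5
  a_4 = 1/10*a_0 + 1/10*a_1 + 1/20*a_2 + 3/20*a_3 + 3/10*a_4 + 3/10*a_5

Substituting a_0 = 1 and a_5 = 0, rearrange to (I - Q) a = r where r[i] = P(i -> 0):
  [3/4, -1/20, -1/4, 0] . (a_1, a_2, a_3, a_4) = 1/20
  [0, 1, -1/10, 0] . (a_1, a_2, a_3, a_4) = 4/5
  [-7/20, 0, 3/5, 0] . (a_1, a_2, a_3, a_4) = 1/5
  [-1/10, -1/20, -3/20, 7/10] . (a_1, a_2, a_3, a_4) = 1/10

Solving yields:
  a_1 = 140/481
  a_2 = 409/481
  a_3 = 242/481
  a_4 = 2377/6734

Starting state is 1, so the absorption probability is a_1 = 140/481.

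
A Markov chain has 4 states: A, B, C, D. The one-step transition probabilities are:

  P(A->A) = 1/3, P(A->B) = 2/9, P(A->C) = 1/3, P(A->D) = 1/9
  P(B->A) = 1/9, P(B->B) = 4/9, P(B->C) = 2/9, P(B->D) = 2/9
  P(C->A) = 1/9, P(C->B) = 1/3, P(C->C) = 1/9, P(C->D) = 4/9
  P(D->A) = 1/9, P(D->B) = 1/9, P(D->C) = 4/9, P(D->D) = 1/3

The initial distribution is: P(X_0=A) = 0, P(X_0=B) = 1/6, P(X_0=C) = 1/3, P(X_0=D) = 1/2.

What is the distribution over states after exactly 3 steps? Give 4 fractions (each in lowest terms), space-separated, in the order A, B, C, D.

Answer: 103/729 1217/4374 604/2187 1331/4374

Derivation:
Propagating the distribution step by step (d_{t+1} = d_t * P):
d_0 = (A=0, B=1/6, C=1/3, D=1/2)
  d_1[A] = 0*1/3 + 1/6*1/9 + 1/3*1/9 + 1/2*1/9 = 1/9
  d_1[B] = 0*2/9 + 1/6*4/9 + 1/3*1/3 + 1/2*1/9 = 13/54
  d_1[C] = 0*1/3 + 1/6*2/9 + 1/3*1/9 + 1/2*4/9 = 8/27
  d_1[D] = 0*1/9 + 1/6*2/9 + 1/3*4/9 + 1/2*1/3 = 19/54
d_1 = (A=1/9, B=13/54, C=8/27, D=19/54)
  d_2[A] = 1/9*1/3 + 13/54*1/9 + 8/27*1/9 + 19/54*1/9 = 11/81
  d_2[B] = 1/9*2/9 + 13/54*4/9 + 8/27*1/3 + 19/54*1/9 = 131/486
  d_2[C] = 1/9*1/3 + 13/54*2/9 + 8/27*1/9 + 19/54*4/9 = 68/243
  d_2[D] = 1/9*1/9 + 13/54*2/9 + 8/27*4/9 + 19/54*1/3 = 17/54
d_2 = (A=11/81, B=131/486, C=68/243, D=17/54)
  d_3[A] = 11/81*1/3 + 131/486*1/9 + 68/243*1/9 + 17/54*1/9 = 103/729
  d_3[B] = 11/81*2/9 + 131/486*4/9 + 68/243*1/3 + 17/54*1/9 = 1217/4374
  d_3[C] = 11/81*1/3 + 131/486*2/9 + 68/243*1/9 + 17/54*4/9 = 604/2187
  d_3[D] = 11/81*1/9 + 131/486*2/9 + 68/243*4/9 + 17/54*1/3 = 1331/4374
d_3 = (A=103/729, B=1217/4374, C=604/2187, D=1331/4374)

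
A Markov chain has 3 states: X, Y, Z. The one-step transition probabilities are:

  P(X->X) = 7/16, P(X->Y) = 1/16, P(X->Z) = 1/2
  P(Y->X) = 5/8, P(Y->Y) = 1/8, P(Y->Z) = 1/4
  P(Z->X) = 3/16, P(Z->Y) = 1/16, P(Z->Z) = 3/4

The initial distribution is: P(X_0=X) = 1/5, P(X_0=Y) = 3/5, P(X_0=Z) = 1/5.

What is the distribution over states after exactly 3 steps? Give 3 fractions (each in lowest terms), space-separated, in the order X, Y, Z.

Answer: 157/512 171/2560 401/640

Derivation:
Propagating the distribution step by step (d_{t+1} = d_t * P):
d_0 = (X=1/5, Y=3/5, Z=1/5)
  d_1[X] = 1/5*7/16 + 3/5*5/8 + 1/5*3/16 = 1/2
  d_1[Y] = 1/5*1/16 + 3/5*1/8 + 1/5*1/16 = 1/10
  d_1[Z] = 1/5*1/2 + 3/5*1/4 + 1/5*3/4 = 2/5
d_1 = (X=1/2, Y=1/10, Z=2/5)
  d_2[X] = 1/2*7/16 + 1/10*5/8 + 2/5*3/16 = 57/160
  d_2[Y] = 1/2*1/16 + 1/10*1/8 + 2/5*1/16 = 11/160
  d_2[Z] = 1/2*1/2 + 1/10*1/4 + 2/5*3/4 = 23/40
d_2 = (X=57/160, Y=11/160, Z=23/40)
  d_3[X] = 57/160*7/16 + 11/160*5/8 + 23/40*3/16 = 157/512
  d_3[Y] = 57/160*1/16 + 11/160*1/8 + 23/40*1/16 = 171/2560
  d_3[Z] = 57/160*1/2 + 11/160*1/4 + 23/40*3/4 = 401/640
d_3 = (X=157/512, Y=171/2560, Z=401/640)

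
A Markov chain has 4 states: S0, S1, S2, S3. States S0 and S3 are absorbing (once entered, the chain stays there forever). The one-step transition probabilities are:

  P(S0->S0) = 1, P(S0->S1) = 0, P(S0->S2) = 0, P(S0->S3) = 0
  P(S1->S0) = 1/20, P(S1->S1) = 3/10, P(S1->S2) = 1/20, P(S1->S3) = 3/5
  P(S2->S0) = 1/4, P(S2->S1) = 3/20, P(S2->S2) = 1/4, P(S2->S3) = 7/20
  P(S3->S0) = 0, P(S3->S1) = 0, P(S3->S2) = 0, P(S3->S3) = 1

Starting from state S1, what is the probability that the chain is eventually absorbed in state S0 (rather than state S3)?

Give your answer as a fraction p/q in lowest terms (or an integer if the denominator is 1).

Let a_i = P(absorbed in S0 | start in state i).
Boundary conditions: a_S0 = 1, a_S3 = 0.
For each transient state i, a_i = sum_j P(i->j) * a_j:
  a_S1 = 1/20*a_S0 + 3/10*a_S1 + 1/20*a_S2 + 3/5*a_S3
  a_S2 = 1/4*a_S0 + 3/20*a_S1 + 1/4*a_S2 + 7/20*a_S3

Substituting a_S0 = 1 and a_S3 = 0, rearrange to (I - Q) a = r where r[i] = P(i -> S0):
  [7/10, -1/20] . (a_S1, a_S2) = 1/20
  [-3/20, 3/4] . (a_S1, a_S2) = 1/4

Solving yields:
  a_S1 = 20/207
  a_S2 = 73/207

Starting state is S1, so the absorption probability is a_S1 = 20/207.

Answer: 20/207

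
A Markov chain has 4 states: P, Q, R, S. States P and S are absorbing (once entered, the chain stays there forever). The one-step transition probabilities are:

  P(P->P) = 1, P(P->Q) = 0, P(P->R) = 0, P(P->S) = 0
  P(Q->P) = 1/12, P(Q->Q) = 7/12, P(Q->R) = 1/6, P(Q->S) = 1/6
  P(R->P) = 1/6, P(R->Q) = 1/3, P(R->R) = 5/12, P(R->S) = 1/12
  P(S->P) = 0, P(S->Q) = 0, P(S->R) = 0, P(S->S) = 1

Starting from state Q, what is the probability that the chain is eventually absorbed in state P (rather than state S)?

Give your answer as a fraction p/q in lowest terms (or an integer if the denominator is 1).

Let a_i = P(absorbed in P | start in state i).
Boundary conditions: a_P = 1, a_S = 0.
For each transient state i, a_i = sum_j P(i->j) * a_j:
  a_Q = 1/12*a_P + 7/12*a_Q + 1/6*a_R + 1/6*a_S
  a_R = 1/6*a_P + 1/3*a_Q + 5/12*a_R + 1/12*a_S

Substituting a_P = 1 and a_S = 0, rearrange to (I - Q) a = r where r[i] = P(i -> P):
  [5/12, -1/6] . (a_Q, a_R) = 1/12
  [-1/3, 7/12] . (a_Q, a_R) = 1/6

Solving yields:
  a_Q = 11/27
  a_R = 14/27

Starting state is Q, so the absorption probability is a_Q = 11/27.

Answer: 11/27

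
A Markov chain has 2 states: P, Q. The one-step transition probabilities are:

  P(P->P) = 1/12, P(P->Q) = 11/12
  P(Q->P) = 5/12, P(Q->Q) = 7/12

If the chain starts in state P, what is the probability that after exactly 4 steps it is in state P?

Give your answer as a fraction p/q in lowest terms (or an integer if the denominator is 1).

Answer: 26/81

Derivation:
Computing P^4 by repeated multiplication:
P^1 =
  P: [1/12, 11/12]
  Q: [5/12, 7/12]
P^2 =
  P: [7/18, 11/18]
  Q: [5/18, 13/18]
P^3 =
  P: [31/108, 77/108]
  Q: [35/108, 73/108]
P^4 =
  P: [26/81, 55/81]
  Q: [25/81, 56/81]

(P^4)[P -> P] = 26/81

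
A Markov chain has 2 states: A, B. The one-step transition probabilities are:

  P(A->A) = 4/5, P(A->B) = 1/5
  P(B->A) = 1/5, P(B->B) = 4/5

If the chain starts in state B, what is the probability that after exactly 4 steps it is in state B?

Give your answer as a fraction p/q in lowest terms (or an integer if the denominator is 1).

Answer: 353/625

Derivation:
Computing P^4 by repeated multiplication:
P^1 =
  A: [4/5, 1/5]
  B: [1/5, 4/5]
P^2 =
  A: [17/25, 8/25]
  B: [8/25, 17/25]
P^3 =
  A: [76/125, 49/125]
  B: [49/125, 76/125]
P^4 =
  A: [353/625, 272/625]
  B: [272/625, 353/625]

(P^4)[B -> B] = 353/625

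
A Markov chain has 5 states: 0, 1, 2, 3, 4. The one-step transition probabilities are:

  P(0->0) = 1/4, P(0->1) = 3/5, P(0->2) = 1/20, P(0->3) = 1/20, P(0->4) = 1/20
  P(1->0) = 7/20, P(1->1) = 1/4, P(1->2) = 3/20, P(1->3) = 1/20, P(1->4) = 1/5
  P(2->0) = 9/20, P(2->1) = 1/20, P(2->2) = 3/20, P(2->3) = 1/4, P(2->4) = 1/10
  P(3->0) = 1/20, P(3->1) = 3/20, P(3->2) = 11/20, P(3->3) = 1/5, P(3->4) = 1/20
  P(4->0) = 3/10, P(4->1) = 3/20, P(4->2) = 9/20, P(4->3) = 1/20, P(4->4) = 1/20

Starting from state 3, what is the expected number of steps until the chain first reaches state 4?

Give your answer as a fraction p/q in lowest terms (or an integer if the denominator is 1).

Let h_i = expected steps to first reach 4 from state i.
Boundary: h_4 = 0.
First-step equations for the other states:
  h_0 = 1 + 1/4*h_0 + 3/5*h_1 + 1/20*h_2 + 1/20*h_3 + 1/20*h_4
  h_1 = 1 + 7/20*h_0 + 1/4*h_1 + 3/20*h_2 + 1/20*h_3 + 1/5*h_4
  h_2 = 1 + 9/20*h_0 + 1/20*h_1 + 3/20*h_2 + 1/4*h_3 + 1/10*h_4
  h_3 = 1 + 1/20*h_0 + 3/20*h_1 + 11/20*h_2 + 1/5*h_3 + 1/20*h_4

Substituting h_4 = 0 and rearranging gives the linear system (I - Q) h = 1:
  [3/4, -3/5, -1/20, -1/20] . (h_0, h_1, h_2, h_3) = 1
  [-7/20, 3/4, -3/20, -1/20] . (h_0, h_1, h_2, h_3) = 1
  [-9/20, -1/20, 17/20, -1/4] . (h_0, h_1, h_2, h_3) = 1
  [-1/20, -3/20, -11/20, 4/5] . (h_0, h_1, h_2, h_3) = 1

Solving yields:
  h_0 = 76280/8419
  h_1 = 67960/8419
  h_2 = 78380/8419
  h_3 = 81920/8419

Starting state is 3, so the expected hitting time is h_3 = 81920/8419.

Answer: 81920/8419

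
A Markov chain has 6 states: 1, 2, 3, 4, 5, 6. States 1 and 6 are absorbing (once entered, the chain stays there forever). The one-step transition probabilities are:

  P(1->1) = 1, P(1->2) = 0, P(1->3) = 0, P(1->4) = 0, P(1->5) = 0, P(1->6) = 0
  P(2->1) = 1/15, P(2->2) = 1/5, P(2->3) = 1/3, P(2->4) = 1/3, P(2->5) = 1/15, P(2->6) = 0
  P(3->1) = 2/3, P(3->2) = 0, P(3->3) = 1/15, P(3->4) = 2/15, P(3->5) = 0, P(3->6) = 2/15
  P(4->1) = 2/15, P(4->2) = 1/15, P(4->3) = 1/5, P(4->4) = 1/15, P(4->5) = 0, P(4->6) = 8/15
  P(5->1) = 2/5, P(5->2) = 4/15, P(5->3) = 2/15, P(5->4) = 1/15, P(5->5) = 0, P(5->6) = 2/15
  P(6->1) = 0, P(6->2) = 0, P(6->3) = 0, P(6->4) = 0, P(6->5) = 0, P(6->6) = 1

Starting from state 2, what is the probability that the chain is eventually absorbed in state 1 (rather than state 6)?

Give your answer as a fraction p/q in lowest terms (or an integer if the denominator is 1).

Answer: 9743/16111

Derivation:
Let a_i = P(absorbed in 1 | start in state i).
Boundary conditions: a_1 = 1, a_6 = 0.
For each transient state i, a_i = sum_j P(i->j) * a_j:
  a_2 = 1/15*a_1 + 1/5*a_2 + 1/3*a_3 + 1/3*a_4 + 1/15*a_5 + 0*a_6
  a_3 = 2/3*a_1 + 0*a_2 + 1/15*a_3 + 2/15*a_4 + 0*a_5 + 2/15*a_6
  a_4 = 2/15*a_1 + 1/15*a_2 + 1/5*a_3 + 1/15*a_4 + 0*a_5 + 8/15*a_6
  a_5 = 2/5*a_1 + 4/15*a_2 + 2/15*a_3 + 1/15*a_4 + 0*a_5 + 2/15*a_6

Substituting a_1 = 1 and a_6 = 0, rearrange to (I - Q) a = r where r[i] = P(i -> 1):
  [4/5, -1/3, -1/3, -1/15] . (a_2, a_3, a_4, a_5) = 1/15
  [0, 14/15, -2/15, 0] . (a_2, a_3, a_4, a_5) = 2/3
  [-1/15, -1/5, 14/15, 0] . (a_2, a_3, a_4, a_5) = 2/15
  [-4/15, -2/15, -1/15, 1] . (a_2, a_3, a_4, a_5) = 2/5

Solving yields:
  a_2 = 9743/16111
  a_3 = 12313/16111
  a_4 = 5636/16111
  a_5 = 11060/16111

Starting state is 2, so the absorption probability is a_2 = 9743/16111.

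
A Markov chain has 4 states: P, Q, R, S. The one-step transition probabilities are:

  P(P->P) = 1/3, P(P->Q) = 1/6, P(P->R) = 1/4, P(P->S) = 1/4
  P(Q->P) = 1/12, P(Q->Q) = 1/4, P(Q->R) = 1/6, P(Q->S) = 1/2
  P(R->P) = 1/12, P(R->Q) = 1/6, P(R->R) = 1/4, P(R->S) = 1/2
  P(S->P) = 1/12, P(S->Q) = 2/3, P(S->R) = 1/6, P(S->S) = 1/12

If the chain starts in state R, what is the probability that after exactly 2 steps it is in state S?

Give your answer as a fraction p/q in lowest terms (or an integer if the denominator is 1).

Computing P^2 by repeated multiplication:
P^1 =
  P: [1/3, 1/6, 1/4, 1/4]
  Q: [1/12, 1/4, 1/6, 1/2]
  R: [1/12, 1/6, 1/4, 1/2]
  S: [1/12, 2/3, 1/6, 1/12]
P^2 =
  P: [1/6, 11/36, 31/144, 5/16]
  Q: [5/48, 7/16, 3/16, 13/48]
  R: [5/48, 31/72, 7/36, 13/48]
  S: [5/48, 19/72, 3/16, 4/9]

(P^2)[R -> S] = 13/48

Answer: 13/48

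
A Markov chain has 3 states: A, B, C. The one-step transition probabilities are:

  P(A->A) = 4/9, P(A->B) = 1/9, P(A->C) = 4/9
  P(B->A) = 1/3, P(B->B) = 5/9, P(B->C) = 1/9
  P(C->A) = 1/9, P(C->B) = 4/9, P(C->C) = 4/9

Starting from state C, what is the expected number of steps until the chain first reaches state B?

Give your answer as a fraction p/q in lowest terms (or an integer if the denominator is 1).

Answer: 18/7

Derivation:
Let h_i = expected steps to first reach B from state i.
Boundary: h_B = 0.
First-step equations for the other states:
  h_A = 1 + 4/9*h_A + 1/9*h_B + 4/9*h_C
  h_C = 1 + 1/9*h_A + 4/9*h_B + 4/9*h_C

Substituting h_B = 0 and rearranging gives the linear system (I - Q) h = 1:
  [5/9, -4/9] . (h_A, h_C) = 1
  [-1/9, 5/9] . (h_A, h_C) = 1

Solving yields:
  h_A = 27/7
  h_C = 18/7

Starting state is C, so the expected hitting time is h_C = 18/7.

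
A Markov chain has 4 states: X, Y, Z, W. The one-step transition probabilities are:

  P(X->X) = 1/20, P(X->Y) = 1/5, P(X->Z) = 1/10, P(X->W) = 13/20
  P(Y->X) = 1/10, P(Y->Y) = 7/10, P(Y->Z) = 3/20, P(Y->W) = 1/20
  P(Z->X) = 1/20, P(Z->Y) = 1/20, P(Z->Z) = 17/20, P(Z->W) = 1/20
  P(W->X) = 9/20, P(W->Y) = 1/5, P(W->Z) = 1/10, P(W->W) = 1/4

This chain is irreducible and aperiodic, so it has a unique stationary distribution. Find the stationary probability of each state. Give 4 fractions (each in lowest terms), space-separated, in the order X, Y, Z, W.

Answer: 187/1484 14/53 24/53 233/1484

Derivation:
The stationary distribution satisfies pi = pi * P, i.e.:
  pi_X = 1/20*pi_X + 1/10*pi_Y + 1/20*pi_Z + 9/20*pi_W
  pi_Y = 1/5*pi_X + 7/10*pi_Y + 1/20*pi_Z + 1/5*pi_W
  pi_Z = 1/10*pi_X + 3/20*pi_Y + 17/20*pi_Z + 1/10*pi_W
  pi_W = 13/20*pi_X + 1/20*pi_Y + 1/20*pi_Z + 1/4*pi_W
with normalization: pi_X + pi_Y + pi_Z + pi_W = 1.

Using the first 3 balance equations plus normalization, the linear system A*pi = b is:
  [-19/20, 1/10, 1/20, 9/20] . pi = 0
  [1/5, -3/10, 1/20, 1/5] . pi = 0
  [1/10, 3/20, -3/20, 1/10] . pi = 0
  [1, 1, 1, 1] . pi = 1

Solving yields:
  pi_X = 187/1484
  pi_Y = 14/53
  pi_Z = 24/53
  pi_W = 233/1484

Verification (pi * P):
  187/1484*1/20 + 14/53*1/10 + 24/53*1/20 + 233/1484*9/20 = 187/1484 = pi_X  (ok)
  187/1484*1/5 + 14/53*7/10 + 24/53*1/20 + 233/1484*1/5 = 14/53 = pi_Y  (ok)
  187/1484*1/10 + 14/53*3/20 + 24/53*17/20 + 233/1484*1/10 = 24/53 = pi_Z  (ok)
  187/1484*13/20 + 14/53*1/20 + 24/53*1/20 + 233/1484*1/4 = 233/1484 = pi_W  (ok)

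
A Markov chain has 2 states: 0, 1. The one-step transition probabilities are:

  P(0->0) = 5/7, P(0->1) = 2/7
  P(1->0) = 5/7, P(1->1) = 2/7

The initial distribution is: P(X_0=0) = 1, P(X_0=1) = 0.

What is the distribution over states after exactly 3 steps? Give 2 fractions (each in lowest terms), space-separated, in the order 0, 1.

Propagating the distribution step by step (d_{t+1} = d_t * P):
d_0 = (0=1, 1=0)
  d_1[0] = 1*5/7 + 0*5/7 = 5/7
  d_1[1] = 1*2/7 + 0*2/7 = 2/7
d_1 = (0=5/7, 1=2/7)
  d_2[0] = 5/7*5/7 + 2/7*5/7 = 5/7
  d_2[1] = 5/7*2/7 + 2/7*2/7 = 2/7
d_2 = (0=5/7, 1=2/7)
  d_3[0] = 5/7*5/7 + 2/7*5/7 = 5/7
  d_3[1] = 5/7*2/7 + 2/7*2/7 = 2/7
d_3 = (0=5/7, 1=2/7)

Answer: 5/7 2/7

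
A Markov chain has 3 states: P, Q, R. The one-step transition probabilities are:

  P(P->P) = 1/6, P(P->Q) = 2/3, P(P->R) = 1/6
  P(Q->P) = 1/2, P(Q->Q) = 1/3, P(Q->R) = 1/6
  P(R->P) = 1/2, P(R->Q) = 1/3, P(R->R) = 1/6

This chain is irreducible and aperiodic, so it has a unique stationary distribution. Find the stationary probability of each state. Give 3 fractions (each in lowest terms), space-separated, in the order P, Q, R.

Answer: 3/8 11/24 1/6

Derivation:
The stationary distribution satisfies pi = pi * P, i.e.:
  pi_P = 1/6*pi_P + 1/2*pi_Q + 1/2*pi_R
  pi_Q = 2/3*pi_P + 1/3*pi_Q + 1/3*pi_R
  pi_R = 1/6*pi_P + 1/6*pi_Q + 1/6*pi_R
with normalization: pi_P + pi_Q + pi_R = 1.

Using the first 2 balance equations plus normalization, the linear system A*pi = b is:
  [-5/6, 1/2, 1/2] . pi = 0
  [2/3, -2/3, 1/3] . pi = 0
  [1, 1, 1] . pi = 1

Solving yields:
  pi_P = 3/8
  pi_Q = 11/24
  pi_R = 1/6

Verification (pi * P):
  3/8*1/6 + 11/24*1/2 + 1/6*1/2 = 3/8 = pi_P  (ok)
  3/8*2/3 + 11/24*1/3 + 1/6*1/3 = 11/24 = pi_Q  (ok)
  3/8*1/6 + 11/24*1/6 + 1/6*1/6 = 1/6 = pi_R  (ok)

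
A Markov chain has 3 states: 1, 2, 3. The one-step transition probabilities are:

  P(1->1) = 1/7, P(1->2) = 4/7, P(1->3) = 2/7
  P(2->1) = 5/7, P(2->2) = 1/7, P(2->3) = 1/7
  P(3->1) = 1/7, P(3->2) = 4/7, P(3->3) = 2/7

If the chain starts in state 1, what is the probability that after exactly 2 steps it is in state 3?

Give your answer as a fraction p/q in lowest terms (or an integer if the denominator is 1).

Computing P^2 by repeated multiplication:
P^1 =
  1: [1/7, 4/7, 2/7]
  2: [5/7, 1/7, 1/7]
  3: [1/7, 4/7, 2/7]
P^2 =
  1: [23/49, 16/49, 10/49]
  2: [11/49, 25/49, 13/49]
  3: [23/49, 16/49, 10/49]

(P^2)[1 -> 3] = 10/49

Answer: 10/49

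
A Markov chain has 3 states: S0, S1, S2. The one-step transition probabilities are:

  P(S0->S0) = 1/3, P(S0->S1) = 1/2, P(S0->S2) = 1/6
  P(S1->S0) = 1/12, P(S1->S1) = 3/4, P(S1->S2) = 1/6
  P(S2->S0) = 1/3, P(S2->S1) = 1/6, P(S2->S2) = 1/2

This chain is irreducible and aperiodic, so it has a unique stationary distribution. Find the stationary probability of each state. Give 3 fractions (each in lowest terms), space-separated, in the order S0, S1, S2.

Answer: 7/36 5/9 1/4

Derivation:
The stationary distribution satisfies pi = pi * P, i.e.:
  pi_S0 = 1/3*pi_S0 + 1/12*pi_S1 + 1/3*pi_S2
  pi_S1 = 1/2*pi_S0 + 3/4*pi_S1 + 1/6*pi_S2
  pi_S2 = 1/6*pi_S0 + 1/6*pi_S1 + 1/2*pi_S2
with normalization: pi_S0 + pi_S1 + pi_S2 = 1.

Using the first 2 balance equations plus normalization, the linear system A*pi = b is:
  [-2/3, 1/12, 1/3] . pi = 0
  [1/2, -1/4, 1/6] . pi = 0
  [1, 1, 1] . pi = 1

Solving yields:
  pi_S0 = 7/36
  pi_S1 = 5/9
  pi_S2 = 1/4

Verification (pi * P):
  7/36*1/3 + 5/9*1/12 + 1/4*1/3 = 7/36 = pi_S0  (ok)
  7/36*1/2 + 5/9*3/4 + 1/4*1/6 = 5/9 = pi_S1  (ok)
  7/36*1/6 + 5/9*1/6 + 1/4*1/2 = 1/4 = pi_S2  (ok)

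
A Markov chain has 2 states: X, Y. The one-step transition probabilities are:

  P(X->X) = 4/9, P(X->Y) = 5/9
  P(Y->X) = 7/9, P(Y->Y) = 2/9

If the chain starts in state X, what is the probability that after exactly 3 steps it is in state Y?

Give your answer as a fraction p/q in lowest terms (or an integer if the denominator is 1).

Answer: 35/81

Derivation:
Computing P^3 by repeated multiplication:
P^1 =
  X: [4/9, 5/9]
  Y: [7/9, 2/9]
P^2 =
  X: [17/27, 10/27]
  Y: [14/27, 13/27]
P^3 =
  X: [46/81, 35/81]
  Y: [49/81, 32/81]

(P^3)[X -> Y] = 35/81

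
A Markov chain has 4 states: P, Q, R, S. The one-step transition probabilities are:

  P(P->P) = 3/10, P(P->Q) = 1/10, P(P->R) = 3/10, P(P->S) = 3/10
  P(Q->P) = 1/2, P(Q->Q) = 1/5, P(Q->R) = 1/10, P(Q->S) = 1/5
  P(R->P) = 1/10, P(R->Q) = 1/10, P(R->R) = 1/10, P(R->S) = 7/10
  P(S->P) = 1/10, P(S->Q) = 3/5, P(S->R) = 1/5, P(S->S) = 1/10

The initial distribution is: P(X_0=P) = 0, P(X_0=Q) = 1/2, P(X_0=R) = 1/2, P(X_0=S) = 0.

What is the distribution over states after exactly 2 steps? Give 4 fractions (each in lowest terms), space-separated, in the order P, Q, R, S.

Propagating the distribution step by step (d_{t+1} = d_t * P):
d_0 = (P=0, Q=1/2, R=1/2, S=0)
  d_1[P] = 0*3/10 + 1/2*1/2 + 1/2*1/10 + 0*1/10 = 3/10
  d_1[Q] = 0*1/10 + 1/2*1/5 + 1/2*1/10 + 0*3/5 = 3/20
  d_1[R] = 0*3/10 + 1/2*1/10 + 1/2*1/10 + 0*1/5 = 1/10
  d_1[S] = 0*3/10 + 1/2*1/5 + 1/2*7/10 + 0*1/10 = 9/20
d_1 = (P=3/10, Q=3/20, R=1/10, S=9/20)
  d_2[P] = 3/10*3/10 + 3/20*1/2 + 1/10*1/10 + 9/20*1/10 = 11/50
  d_2[Q] = 3/10*1/10 + 3/20*1/5 + 1/10*1/10 + 9/20*3/5 = 17/50
  d_2[R] = 3/10*3/10 + 3/20*1/10 + 1/10*1/10 + 9/20*1/5 = 41/200
  d_2[S] = 3/10*3/10 + 3/20*1/5 + 1/10*7/10 + 9/20*1/10 = 47/200
d_2 = (P=11/50, Q=17/50, R=41/200, S=47/200)

Answer: 11/50 17/50 41/200 47/200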